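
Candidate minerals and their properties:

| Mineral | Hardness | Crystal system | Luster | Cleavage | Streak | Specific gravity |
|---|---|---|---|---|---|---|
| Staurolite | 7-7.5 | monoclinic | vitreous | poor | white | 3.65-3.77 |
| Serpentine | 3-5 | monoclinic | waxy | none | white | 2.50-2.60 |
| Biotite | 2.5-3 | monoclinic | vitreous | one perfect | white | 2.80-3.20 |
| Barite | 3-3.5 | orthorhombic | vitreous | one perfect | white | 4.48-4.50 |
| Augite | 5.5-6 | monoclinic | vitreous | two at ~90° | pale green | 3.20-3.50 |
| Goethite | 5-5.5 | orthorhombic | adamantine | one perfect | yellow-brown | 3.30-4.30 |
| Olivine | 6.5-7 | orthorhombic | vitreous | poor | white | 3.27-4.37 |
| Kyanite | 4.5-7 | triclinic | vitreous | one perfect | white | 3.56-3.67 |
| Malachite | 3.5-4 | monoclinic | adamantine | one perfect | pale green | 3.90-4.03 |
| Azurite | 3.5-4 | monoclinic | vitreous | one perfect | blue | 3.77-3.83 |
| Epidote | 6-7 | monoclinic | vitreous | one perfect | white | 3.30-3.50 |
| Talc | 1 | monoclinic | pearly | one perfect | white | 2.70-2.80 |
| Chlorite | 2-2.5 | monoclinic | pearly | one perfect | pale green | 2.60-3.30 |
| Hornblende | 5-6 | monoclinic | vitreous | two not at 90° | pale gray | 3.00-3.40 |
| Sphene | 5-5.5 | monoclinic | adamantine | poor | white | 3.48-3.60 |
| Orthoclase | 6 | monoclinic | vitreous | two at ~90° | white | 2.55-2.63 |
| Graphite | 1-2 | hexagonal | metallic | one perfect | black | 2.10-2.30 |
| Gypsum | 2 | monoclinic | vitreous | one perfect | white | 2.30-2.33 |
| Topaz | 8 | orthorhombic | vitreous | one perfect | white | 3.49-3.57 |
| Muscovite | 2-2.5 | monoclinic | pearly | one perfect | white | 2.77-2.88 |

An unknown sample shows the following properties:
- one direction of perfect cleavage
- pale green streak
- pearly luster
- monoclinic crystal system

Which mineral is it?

Chlorite

One direction of perfect cleavage: leaves Biotite, Barite, Goethite, Kyanite, Malachite, Azurite, Epidote, Talc, Chlorite, Graphite, Gypsum, Topaz, Muscovite.
Pale green streak: Malachite, Chlorite remain.
Pearly luster eliminates Malachite.
Monoclinic crystal system: no further eliminations.
Only Chlorite satisfies all observations.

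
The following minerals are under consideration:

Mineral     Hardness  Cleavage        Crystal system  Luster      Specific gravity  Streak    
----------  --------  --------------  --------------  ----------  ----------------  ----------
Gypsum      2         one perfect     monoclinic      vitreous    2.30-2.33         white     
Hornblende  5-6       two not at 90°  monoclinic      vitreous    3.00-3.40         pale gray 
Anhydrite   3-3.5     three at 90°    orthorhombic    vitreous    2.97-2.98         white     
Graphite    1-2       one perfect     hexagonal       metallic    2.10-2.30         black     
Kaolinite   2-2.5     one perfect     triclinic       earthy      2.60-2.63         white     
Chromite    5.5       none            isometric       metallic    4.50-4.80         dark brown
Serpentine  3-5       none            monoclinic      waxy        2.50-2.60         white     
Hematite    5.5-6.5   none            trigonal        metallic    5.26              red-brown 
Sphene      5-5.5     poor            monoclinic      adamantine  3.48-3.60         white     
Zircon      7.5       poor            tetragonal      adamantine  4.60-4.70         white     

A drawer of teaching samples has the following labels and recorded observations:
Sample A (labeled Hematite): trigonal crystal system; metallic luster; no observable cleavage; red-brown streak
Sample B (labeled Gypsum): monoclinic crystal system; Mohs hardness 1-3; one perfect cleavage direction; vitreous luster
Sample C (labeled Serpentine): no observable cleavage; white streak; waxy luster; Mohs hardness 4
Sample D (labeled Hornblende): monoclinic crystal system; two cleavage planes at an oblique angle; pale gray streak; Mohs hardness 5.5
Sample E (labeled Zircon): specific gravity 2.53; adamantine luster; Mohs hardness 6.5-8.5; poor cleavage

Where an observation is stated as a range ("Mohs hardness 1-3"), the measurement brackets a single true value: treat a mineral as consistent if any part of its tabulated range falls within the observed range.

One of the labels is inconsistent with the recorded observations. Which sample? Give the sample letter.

E

Sample A: every observation is compatible with the reference values for Hematite.
Sample B: every observation is compatible with the reference values for Gypsum.
Sample C: every observation is compatible with the reference values for Serpentine.
Sample D: every observation is compatible with the reference values for Hornblende.
Sample E: Zircon has SG 4.60-4.70, but the record shows specific gravity 2.53 — this label is wrong.
Sample E is the mislabeled one.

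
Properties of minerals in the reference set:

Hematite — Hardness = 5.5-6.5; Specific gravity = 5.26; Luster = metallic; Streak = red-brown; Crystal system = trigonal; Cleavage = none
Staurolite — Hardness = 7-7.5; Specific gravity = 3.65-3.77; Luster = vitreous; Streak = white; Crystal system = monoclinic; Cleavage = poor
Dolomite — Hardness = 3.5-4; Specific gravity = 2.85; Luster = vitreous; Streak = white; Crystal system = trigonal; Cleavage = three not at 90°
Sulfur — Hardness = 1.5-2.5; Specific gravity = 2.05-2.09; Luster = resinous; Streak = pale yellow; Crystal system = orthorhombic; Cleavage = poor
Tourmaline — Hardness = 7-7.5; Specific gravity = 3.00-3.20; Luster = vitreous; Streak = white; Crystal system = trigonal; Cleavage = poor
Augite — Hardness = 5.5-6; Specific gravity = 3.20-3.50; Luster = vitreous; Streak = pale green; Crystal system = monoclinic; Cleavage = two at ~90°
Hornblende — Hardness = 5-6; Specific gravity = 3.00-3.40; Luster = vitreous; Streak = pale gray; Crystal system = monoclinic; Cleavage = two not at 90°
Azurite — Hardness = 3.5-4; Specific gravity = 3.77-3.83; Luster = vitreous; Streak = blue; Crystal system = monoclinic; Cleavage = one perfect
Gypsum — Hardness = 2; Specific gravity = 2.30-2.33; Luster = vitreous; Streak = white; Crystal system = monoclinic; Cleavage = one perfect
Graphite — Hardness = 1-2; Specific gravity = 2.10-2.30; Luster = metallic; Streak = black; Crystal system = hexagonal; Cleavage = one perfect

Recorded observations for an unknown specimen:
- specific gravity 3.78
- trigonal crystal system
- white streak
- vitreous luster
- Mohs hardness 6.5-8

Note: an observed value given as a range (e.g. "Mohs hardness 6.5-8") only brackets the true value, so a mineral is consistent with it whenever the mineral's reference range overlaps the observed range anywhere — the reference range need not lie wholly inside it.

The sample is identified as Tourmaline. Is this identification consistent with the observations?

Inconsistent

Specific gravity 3.78 — Tourmaline has SG 3.00-3.20; inconsistent.
Trigonal crystal system — fits Tourmaline (trigonal system).
White streak — fits Tourmaline (white streak).
Vitreous luster — fits Tourmaline (vitreous luster).
Mohs hardness 6.5-8 — fits Tourmaline (hardness 7-7.5).
The specific gravity observation rules out Tourmaline.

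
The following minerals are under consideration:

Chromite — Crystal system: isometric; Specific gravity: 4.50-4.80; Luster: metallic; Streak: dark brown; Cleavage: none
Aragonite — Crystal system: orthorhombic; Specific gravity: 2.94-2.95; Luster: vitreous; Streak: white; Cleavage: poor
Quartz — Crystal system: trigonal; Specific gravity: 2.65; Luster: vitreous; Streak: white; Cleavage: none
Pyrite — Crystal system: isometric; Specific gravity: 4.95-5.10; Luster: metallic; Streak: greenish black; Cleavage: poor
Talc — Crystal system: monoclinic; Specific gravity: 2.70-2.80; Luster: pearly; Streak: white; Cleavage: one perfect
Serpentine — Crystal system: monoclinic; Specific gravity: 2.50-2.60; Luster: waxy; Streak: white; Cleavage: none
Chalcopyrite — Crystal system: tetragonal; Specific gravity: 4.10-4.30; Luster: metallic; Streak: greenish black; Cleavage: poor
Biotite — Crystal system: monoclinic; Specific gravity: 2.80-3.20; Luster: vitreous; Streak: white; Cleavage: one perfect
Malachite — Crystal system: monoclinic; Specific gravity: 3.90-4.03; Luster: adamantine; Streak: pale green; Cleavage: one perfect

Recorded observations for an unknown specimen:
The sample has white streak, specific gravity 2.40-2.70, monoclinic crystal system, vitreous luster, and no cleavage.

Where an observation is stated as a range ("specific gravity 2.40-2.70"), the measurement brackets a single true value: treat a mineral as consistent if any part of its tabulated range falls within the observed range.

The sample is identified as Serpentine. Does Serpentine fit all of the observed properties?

Inconsistent

White streak — consistent with Serpentine (white streak).
Specific gravity 2.40-2.70 — consistent with Serpentine (SG 2.50-2.60).
Monoclinic crystal system — consistent with Serpentine (monoclinic system).
Vitreous luster — Serpentine has waxy luster; which does not match.
No cleavage — consistent with Serpentine (cleavage none).
Luster alone is enough to reject Serpentine.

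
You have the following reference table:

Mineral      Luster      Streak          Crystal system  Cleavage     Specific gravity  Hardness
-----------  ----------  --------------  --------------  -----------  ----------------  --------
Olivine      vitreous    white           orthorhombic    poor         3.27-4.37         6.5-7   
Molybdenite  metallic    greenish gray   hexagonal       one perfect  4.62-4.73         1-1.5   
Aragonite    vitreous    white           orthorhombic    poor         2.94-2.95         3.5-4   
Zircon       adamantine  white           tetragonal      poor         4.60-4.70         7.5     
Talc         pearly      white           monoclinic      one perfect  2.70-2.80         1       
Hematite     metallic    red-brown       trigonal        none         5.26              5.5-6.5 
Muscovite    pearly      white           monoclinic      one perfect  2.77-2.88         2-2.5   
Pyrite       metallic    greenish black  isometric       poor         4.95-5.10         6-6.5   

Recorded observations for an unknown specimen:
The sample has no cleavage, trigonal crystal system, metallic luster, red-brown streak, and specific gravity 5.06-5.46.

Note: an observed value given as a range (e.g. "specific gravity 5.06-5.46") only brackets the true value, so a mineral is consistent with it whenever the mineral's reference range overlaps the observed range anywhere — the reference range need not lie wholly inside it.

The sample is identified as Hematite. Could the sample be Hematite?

No cleavage — is consistent with Hematite (cleavage none).
Trigonal crystal system — is consistent with Hematite (trigonal system).
Metallic luster — is consistent with Hematite (metallic luster).
Red-brown streak — is consistent with Hematite (red-brown streak).
Specific gravity 5.06-5.46 — is consistent with Hematite (SG 5.26).
All observations are consistent with the tabulated values for Hematite.

Yes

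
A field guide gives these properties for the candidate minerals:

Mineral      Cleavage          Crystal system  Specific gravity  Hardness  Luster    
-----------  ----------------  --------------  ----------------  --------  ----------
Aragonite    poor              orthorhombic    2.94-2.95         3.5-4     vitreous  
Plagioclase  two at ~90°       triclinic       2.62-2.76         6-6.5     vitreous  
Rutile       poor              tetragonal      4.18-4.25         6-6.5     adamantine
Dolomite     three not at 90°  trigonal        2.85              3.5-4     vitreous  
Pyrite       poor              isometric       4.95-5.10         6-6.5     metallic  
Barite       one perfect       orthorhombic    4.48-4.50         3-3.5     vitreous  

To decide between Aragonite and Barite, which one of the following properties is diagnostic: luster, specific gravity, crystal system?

Luster: both vitreous — identical.
Specific gravity: Aragonite 2.94-2.95, Barite 4.48-4.50 — distinct.
Crystal system: both orthorhombic — identical.
Only specific gravity differs between Aragonite and Barite among the listed tests.

specific gravity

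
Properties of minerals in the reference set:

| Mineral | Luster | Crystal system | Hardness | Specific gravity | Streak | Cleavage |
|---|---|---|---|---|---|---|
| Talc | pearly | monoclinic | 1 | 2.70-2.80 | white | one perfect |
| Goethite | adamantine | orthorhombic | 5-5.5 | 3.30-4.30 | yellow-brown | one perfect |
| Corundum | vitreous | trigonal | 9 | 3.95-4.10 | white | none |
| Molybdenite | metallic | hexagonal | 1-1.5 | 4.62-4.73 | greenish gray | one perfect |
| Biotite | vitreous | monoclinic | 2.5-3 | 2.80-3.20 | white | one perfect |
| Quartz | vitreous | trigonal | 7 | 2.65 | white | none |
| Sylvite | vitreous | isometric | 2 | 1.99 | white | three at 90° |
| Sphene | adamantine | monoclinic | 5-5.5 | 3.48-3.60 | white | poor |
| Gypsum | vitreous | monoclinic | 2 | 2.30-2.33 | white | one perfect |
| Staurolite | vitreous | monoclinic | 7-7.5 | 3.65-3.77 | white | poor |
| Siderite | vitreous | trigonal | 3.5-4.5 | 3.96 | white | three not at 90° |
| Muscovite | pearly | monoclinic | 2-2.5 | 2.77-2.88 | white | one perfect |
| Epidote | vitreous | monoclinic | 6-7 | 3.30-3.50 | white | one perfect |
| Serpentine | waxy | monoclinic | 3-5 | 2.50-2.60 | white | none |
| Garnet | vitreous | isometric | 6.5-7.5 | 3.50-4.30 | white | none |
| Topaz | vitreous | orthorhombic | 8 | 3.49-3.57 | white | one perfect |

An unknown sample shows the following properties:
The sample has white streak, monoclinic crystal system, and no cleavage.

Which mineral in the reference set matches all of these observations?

Serpentine

White streak eliminates Goethite, Molybdenite.
Monoclinic crystal system eliminates Corundum, Quartz, Sylvite, Siderite, Garnet, Topaz.
No cleavage — narrows the field to Serpentine.
Serpentine is the sole remaining match.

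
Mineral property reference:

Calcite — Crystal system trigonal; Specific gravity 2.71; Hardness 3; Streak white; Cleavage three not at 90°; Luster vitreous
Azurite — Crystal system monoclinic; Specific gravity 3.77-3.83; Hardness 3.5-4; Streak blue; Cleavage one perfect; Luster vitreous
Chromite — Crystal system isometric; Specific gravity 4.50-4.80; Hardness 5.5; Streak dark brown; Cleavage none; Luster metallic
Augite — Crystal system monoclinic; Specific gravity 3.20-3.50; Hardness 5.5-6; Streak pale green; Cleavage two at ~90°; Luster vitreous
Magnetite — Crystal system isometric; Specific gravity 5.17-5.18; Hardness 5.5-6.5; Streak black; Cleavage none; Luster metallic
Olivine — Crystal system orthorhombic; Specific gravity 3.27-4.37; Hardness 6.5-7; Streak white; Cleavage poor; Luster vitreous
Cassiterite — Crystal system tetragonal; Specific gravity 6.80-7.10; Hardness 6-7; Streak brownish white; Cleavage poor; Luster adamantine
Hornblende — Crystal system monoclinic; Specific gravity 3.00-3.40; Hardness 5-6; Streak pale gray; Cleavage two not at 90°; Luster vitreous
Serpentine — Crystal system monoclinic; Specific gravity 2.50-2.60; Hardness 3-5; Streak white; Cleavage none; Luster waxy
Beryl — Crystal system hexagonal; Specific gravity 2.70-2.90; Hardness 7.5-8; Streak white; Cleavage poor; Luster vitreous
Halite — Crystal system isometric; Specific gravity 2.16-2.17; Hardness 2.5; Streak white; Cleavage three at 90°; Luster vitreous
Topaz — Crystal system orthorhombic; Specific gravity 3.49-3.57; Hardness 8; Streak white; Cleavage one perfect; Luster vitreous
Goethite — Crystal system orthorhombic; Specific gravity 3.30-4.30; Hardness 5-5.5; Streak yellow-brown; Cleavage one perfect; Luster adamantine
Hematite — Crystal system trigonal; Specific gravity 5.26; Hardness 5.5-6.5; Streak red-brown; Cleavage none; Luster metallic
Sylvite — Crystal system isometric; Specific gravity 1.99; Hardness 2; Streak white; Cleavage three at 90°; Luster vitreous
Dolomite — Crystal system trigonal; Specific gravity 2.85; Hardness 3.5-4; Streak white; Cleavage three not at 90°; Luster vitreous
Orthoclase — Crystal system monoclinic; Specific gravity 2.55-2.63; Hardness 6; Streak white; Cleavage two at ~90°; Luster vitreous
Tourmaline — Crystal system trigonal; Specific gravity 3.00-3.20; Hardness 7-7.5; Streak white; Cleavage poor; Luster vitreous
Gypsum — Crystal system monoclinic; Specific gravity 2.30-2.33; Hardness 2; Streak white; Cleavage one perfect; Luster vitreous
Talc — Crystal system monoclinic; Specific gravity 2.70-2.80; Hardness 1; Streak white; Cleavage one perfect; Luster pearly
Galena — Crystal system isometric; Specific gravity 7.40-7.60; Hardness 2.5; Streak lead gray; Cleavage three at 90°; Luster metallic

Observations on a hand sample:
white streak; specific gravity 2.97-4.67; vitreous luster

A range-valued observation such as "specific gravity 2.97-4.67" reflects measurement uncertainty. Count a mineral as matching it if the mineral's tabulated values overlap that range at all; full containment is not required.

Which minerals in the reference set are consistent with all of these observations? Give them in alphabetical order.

Olivine, Topaz, Tourmaline

White streak — narrows the field to Calcite, Olivine, Serpentine, Beryl, Halite, Topaz, Sylvite, Dolomite, Orthoclase, Tourmaline, Gypsum, Talc.
Specific gravity 2.97-4.67 — only Olivine, Topaz, Tourmaline remain.
Vitreous luster — no further eliminations.
Remaining candidates: Olivine, Topaz, Tourmaline.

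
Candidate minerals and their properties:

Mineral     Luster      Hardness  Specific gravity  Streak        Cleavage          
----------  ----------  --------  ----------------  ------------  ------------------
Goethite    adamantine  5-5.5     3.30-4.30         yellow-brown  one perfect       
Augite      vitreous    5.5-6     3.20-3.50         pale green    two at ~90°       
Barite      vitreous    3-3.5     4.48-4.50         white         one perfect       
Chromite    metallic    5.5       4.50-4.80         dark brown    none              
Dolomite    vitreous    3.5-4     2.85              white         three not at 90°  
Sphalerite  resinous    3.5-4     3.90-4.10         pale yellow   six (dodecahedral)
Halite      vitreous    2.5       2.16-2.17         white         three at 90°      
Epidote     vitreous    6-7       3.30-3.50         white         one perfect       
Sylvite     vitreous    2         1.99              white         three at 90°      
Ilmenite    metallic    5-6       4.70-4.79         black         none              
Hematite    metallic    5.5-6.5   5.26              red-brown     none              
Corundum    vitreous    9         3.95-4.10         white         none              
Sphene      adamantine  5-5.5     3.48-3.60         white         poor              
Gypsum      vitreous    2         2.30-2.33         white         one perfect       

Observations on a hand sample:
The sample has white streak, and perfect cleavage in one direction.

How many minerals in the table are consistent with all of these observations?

3

White streak rules out Goethite, Augite, Chromite, Sphalerite, Ilmenite, Hematite.
Perfect cleavage in one direction: narrows the field to Barite, Epidote, Gypsum.
Consistent with every observation: Barite, Epidote, Gypsum.
That is 3 minerals.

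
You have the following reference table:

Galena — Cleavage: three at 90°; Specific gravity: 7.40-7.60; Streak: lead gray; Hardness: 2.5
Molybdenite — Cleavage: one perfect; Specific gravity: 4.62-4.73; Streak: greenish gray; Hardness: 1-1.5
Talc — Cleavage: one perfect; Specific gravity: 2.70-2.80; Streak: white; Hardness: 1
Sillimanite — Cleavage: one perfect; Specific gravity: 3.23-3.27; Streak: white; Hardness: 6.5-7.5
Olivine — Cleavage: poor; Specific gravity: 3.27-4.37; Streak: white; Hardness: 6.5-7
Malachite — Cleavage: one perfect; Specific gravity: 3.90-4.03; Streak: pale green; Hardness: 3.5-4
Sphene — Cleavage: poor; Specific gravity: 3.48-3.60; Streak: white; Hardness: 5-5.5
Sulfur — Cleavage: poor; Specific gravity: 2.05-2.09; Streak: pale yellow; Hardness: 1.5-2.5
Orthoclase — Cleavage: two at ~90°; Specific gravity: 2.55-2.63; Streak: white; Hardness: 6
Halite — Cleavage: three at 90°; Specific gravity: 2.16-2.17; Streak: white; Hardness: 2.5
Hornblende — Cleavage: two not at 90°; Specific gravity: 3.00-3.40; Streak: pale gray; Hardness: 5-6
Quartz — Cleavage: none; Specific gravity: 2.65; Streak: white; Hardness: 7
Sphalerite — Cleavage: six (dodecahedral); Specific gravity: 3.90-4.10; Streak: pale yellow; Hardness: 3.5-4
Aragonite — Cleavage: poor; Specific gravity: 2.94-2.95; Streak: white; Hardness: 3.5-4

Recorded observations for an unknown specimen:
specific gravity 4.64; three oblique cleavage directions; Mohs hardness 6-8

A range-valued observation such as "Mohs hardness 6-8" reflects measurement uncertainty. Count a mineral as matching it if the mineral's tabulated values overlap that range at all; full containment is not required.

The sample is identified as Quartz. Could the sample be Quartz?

Specific gravity 4.64 — Quartz has SG 2.65; which does not match.
Three oblique cleavage directions — Quartz has cleavage none; which does not match.
Mohs hardness 6-8 — consistent with Quartz (hardness 7).
2 of the observed properties are inconsistent with Quartz.

Inconsistent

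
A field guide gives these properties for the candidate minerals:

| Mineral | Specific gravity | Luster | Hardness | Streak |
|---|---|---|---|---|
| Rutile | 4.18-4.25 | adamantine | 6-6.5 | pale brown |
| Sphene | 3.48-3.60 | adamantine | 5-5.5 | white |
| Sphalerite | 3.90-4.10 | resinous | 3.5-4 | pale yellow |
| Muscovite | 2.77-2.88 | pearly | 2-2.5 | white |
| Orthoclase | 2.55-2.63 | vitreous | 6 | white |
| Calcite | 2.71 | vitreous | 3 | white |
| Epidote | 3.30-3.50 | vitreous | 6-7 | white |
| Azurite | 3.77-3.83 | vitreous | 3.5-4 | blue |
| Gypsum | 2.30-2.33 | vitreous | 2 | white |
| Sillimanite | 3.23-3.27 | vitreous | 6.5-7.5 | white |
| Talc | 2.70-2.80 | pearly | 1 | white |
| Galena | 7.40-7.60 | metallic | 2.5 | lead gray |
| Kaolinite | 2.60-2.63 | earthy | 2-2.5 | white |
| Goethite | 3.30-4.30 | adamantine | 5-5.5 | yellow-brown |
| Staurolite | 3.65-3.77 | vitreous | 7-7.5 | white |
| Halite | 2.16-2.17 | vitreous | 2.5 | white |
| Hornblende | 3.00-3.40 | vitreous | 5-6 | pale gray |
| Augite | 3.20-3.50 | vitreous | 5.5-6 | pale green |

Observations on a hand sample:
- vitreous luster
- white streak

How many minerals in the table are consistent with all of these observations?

7

Vitreous luster: Orthoclase, Calcite, Epidote, Azurite, Gypsum, Sillimanite, Staurolite, Halite, Hornblende, Augite remain.
White streak rules out Azurite, Hornblende, Augite.
The minerals that satisfy all observations are Calcite, Epidote, Gypsum, Halite, Orthoclase, Sillimanite, Staurolite.
That is 7 minerals.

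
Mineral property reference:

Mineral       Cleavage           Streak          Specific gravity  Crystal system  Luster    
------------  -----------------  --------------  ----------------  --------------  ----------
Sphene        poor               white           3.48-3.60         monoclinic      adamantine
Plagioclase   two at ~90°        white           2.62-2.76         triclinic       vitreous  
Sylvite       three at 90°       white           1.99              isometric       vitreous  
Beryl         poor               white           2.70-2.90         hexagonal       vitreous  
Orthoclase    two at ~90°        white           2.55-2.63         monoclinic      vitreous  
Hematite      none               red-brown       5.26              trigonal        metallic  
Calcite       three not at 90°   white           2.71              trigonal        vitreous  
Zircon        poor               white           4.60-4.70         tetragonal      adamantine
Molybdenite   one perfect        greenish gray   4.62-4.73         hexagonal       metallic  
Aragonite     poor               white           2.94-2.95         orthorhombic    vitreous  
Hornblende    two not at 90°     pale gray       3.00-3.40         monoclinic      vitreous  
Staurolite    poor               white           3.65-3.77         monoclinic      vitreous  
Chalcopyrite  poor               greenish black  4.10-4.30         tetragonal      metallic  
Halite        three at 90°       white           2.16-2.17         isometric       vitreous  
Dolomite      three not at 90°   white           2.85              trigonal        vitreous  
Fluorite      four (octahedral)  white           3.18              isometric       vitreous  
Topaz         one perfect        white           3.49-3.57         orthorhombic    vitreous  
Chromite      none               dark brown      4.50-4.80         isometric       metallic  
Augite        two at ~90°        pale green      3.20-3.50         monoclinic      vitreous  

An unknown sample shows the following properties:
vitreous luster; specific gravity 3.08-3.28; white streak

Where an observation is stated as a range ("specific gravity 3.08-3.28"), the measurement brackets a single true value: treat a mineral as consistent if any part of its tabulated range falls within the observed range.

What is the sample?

Fluorite

Vitreous luster eliminates Sphene, Hematite, Zircon, Molybdenite, Chalcopyrite, Chromite.
Specific gravity 3.08-3.28 — narrows the field to Hornblende, Fluorite, Augite.
White streak — narrows the field to Fluorite.
Only Fluorite satisfies all observations.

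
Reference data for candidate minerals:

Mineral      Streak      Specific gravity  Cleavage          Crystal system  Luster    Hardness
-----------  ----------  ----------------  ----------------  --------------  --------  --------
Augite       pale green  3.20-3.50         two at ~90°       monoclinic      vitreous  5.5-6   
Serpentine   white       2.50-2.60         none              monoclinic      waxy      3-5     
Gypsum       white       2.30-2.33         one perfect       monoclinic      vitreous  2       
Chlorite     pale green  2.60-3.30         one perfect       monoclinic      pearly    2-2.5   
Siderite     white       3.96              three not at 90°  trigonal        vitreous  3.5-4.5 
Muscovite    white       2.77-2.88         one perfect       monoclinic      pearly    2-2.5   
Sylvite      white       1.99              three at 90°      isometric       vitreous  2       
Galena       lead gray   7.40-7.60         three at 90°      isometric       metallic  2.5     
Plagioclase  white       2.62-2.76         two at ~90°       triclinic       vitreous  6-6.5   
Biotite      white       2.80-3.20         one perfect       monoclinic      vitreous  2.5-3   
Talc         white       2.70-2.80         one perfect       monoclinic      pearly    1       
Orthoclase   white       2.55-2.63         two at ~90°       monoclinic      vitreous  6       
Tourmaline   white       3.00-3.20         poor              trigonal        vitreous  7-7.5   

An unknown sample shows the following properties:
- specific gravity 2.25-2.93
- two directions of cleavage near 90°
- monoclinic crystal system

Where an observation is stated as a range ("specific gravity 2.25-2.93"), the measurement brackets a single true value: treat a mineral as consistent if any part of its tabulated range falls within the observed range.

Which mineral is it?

Orthoclase

Specific gravity 2.25-2.93 rules out Augite, Siderite, Sylvite, Galena, Tourmaline.
Two directions of cleavage near 90° — leaves Plagioclase, Orthoclase.
Monoclinic crystal system eliminates Plagioclase.
Orthoclase is the sole remaining match.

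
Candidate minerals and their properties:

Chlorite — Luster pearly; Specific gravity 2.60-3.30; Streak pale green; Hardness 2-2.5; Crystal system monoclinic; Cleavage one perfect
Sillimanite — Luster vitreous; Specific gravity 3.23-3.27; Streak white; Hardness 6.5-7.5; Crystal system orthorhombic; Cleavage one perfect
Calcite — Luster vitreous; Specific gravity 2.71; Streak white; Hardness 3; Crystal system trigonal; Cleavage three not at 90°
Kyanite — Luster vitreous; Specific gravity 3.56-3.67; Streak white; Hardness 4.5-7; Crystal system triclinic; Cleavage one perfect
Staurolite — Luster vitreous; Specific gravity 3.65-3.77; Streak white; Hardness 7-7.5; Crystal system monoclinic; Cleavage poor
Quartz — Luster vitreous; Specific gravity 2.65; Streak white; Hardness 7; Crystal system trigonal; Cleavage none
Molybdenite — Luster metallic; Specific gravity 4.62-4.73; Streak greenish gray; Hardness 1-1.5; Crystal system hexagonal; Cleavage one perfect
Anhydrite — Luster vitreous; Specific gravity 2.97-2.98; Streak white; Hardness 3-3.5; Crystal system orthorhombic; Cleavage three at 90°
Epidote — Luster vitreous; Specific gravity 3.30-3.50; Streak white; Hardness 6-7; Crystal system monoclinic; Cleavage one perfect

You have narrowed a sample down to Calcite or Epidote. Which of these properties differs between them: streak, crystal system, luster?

crystal system

Streak: both white — identical.
Crystal system: Calcite trigonal, Epidote monoclinic — distinct.
Luster: both vitreous — identical.
Only crystal system differs between Calcite and Epidote among the listed tests.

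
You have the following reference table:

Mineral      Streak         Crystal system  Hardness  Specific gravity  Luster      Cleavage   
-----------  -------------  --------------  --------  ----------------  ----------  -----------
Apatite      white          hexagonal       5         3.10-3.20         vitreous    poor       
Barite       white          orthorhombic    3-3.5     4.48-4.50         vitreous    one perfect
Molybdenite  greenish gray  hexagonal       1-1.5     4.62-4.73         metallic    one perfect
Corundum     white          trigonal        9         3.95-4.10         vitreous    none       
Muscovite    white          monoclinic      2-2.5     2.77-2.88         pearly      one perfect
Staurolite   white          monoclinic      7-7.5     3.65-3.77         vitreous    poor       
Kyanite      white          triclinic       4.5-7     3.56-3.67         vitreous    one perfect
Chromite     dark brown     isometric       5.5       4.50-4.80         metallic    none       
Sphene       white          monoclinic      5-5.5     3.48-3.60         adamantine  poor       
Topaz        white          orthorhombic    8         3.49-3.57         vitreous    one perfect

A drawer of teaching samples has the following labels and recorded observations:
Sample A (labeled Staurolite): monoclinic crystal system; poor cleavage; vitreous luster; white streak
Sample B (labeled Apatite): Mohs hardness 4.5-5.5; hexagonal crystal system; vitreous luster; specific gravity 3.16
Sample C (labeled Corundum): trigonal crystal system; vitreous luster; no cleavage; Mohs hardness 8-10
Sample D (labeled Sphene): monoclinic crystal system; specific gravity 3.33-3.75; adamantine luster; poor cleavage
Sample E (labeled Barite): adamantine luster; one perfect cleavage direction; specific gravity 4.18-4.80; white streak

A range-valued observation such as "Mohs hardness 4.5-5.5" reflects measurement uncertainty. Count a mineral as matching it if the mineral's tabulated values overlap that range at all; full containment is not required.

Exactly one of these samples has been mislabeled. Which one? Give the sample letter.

Sample A: observations are consistent with Staurolite.
Sample B: observations are consistent with Apatite.
Sample C: observations are consistent with Corundum.
Sample D: observations are consistent with Sphene.
Sample E: adamantine luster is outside the reference for Barite (vitreous luster) — mislabeled.
Sample E is the mislabeled one.

E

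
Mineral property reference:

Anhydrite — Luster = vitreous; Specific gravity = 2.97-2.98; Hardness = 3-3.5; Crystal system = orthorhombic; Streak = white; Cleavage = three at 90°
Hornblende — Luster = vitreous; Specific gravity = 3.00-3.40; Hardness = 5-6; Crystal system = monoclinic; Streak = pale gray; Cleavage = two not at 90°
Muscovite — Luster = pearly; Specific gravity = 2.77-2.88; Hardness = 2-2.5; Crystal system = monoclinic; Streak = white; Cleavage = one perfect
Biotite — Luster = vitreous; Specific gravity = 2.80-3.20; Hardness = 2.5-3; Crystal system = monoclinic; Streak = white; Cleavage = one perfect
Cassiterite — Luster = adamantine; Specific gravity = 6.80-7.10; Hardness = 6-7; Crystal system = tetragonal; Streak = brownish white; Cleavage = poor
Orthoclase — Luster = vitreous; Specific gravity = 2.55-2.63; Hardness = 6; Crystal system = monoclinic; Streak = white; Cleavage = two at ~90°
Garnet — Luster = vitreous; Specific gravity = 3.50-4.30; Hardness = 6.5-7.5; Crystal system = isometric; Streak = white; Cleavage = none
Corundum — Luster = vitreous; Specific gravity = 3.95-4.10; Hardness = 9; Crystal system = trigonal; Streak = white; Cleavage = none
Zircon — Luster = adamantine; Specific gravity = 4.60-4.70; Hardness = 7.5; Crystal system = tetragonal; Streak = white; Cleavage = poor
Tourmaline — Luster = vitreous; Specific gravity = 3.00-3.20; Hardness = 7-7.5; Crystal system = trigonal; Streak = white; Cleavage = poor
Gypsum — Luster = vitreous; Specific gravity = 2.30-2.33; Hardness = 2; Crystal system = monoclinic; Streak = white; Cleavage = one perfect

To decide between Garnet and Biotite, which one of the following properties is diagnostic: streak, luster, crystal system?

Streak: both white — no difference.
Luster: both vitreous — no difference.
Crystal system: Garnet isometric, Biotite monoclinic — these differ.
Only crystal system differs between Garnet and Biotite among the listed tests.

crystal system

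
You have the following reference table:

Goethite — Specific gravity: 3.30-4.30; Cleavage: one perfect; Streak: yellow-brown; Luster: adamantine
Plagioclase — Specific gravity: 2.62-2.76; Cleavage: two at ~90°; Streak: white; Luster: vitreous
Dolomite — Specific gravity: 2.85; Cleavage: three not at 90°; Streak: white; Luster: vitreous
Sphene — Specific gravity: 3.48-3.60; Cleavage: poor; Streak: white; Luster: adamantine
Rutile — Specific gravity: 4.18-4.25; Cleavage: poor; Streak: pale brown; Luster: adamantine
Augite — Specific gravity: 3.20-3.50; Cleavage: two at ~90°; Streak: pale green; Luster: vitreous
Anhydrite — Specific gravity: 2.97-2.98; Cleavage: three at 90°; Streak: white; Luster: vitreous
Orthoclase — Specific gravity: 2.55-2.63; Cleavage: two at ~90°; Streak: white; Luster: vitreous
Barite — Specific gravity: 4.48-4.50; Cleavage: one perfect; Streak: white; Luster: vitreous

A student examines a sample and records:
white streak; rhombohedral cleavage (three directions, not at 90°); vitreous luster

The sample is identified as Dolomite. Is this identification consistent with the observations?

Consistent

White streak — agrees with Dolomite (white streak).
Rhombohedral cleavage (three directions, not at 90°) — agrees with Dolomite (cleavage three not at 90°).
Vitreous luster — agrees with Dolomite (vitreous luster).
Nothing contradicts Dolomite.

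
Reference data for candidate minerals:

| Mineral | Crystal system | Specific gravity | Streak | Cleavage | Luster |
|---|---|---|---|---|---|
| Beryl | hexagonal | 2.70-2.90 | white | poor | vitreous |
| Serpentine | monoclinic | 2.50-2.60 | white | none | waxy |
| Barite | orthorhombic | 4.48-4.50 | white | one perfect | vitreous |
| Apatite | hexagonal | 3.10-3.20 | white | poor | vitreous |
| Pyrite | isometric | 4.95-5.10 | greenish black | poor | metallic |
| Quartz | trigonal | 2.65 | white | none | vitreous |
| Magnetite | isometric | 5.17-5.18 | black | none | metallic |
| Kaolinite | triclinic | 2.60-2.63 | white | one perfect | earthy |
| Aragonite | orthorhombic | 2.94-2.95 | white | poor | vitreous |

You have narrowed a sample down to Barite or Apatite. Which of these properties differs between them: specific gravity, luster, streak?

Specific gravity: Barite 4.48-4.50, Apatite 3.10-3.20 — different.
Luster: both vitreous — no difference.
Streak: both white — no difference.
Only specific gravity differs between Barite and Apatite among the listed tests.

specific gravity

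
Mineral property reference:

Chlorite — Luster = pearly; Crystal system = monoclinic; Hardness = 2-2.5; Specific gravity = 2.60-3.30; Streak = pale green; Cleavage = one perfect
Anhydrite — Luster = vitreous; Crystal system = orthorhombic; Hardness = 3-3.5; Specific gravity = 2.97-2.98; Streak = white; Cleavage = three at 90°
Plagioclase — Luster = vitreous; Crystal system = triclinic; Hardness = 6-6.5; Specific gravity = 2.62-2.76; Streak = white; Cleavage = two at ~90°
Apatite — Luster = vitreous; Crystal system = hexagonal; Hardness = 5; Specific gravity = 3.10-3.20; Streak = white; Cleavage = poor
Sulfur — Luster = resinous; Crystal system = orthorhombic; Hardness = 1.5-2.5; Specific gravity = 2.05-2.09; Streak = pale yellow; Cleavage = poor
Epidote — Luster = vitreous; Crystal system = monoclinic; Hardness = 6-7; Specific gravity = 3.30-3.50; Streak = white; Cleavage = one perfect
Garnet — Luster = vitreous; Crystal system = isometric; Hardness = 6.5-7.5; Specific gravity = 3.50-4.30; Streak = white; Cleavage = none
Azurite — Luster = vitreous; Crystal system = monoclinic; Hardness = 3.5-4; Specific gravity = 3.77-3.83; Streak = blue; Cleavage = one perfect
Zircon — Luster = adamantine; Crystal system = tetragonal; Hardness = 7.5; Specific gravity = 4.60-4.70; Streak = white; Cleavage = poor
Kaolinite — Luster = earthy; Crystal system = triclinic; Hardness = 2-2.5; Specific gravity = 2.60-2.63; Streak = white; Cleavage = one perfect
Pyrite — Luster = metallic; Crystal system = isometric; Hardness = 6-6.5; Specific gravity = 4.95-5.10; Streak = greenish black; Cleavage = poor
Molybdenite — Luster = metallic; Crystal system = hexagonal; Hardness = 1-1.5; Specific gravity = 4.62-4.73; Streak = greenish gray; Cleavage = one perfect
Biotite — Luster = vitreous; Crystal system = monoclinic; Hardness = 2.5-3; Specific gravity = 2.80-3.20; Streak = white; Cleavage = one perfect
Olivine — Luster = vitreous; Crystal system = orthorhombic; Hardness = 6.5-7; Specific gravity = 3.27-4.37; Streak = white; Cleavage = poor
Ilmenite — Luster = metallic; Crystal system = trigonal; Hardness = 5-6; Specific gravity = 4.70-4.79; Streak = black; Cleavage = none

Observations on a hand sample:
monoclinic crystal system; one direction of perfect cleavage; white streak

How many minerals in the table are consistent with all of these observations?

Monoclinic crystal system: only Chlorite, Epidote, Azurite, Biotite remain.
One direction of perfect cleavage: all remaining candidates fit.
White streak is inconsistent with Chlorite, Azurite.
Consistent with every observation: Biotite, Epidote.
That is 2 minerals.

2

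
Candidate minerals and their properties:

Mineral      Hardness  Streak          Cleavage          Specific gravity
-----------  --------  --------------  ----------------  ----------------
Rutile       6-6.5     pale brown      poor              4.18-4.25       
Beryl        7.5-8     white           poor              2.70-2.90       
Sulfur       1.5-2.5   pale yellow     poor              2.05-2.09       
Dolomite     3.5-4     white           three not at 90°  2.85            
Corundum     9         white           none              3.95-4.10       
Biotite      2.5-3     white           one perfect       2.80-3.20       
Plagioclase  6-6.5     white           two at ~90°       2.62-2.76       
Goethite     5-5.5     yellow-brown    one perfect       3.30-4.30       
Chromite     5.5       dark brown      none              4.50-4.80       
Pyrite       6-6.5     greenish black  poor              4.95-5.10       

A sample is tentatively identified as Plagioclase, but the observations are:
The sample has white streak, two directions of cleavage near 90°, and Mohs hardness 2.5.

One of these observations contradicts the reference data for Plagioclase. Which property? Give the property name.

White streak: Plagioclase has white streak — matches.
Two directions of cleavage near 90°: Plagioclase has cleavage two at ~90° — matches.
Mohs hardness 2.5: Plagioclase has hardness 6-6.5 — inconsistent.
The hardness is the one property that does not fit.

hardness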